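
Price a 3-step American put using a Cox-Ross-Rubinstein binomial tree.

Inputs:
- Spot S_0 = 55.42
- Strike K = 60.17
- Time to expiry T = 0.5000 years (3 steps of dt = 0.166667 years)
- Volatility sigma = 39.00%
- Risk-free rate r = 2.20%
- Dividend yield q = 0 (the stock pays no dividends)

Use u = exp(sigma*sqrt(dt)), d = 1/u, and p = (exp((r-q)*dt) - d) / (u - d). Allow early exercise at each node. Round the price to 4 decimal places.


Answer: Price = V(0,0) = 8.8630

Derivation:
dt = T/N = 0.166667
u = exp(sigma*sqrt(dt)) = 1.172592; d = 1/u = 0.852811
p = (exp((r-q)*dt) - d) / (u - d) = 0.471767
Discount per step: exp(-r*dt) = 0.996340
Stock lattice S(k, i) with i counting down-moves:
  k=0: S(0,0) = 55.4200
  k=1: S(1,0) = 64.9851; S(1,1) = 47.2628
  k=2: S(2,0) = 76.2010; S(2,1) = 55.4200; S(2,2) = 40.3063
  k=3: S(3,0) = 89.3527; S(3,1) = 64.9851; S(3,2) = 47.2628; S(3,3) = 34.3736
Terminal payoffs V(N, i) = max(K - S_T, 0):
  V(3,0) = 0.000000; V(3,1) = 0.000000; V(3,2) = 12.907191; V(3,3) = 25.796358
Backward induction: V(k, i) = exp(-r*dt) * [p * V(k+1, i) + (1-p) * V(k+1, i+1)]; then take max(V_cont, immediate exercise) for American.
  V(2,0) = exp(-r*dt) * [p*0.000000 + (1-p)*0.000000] = 0.000000; exercise = 0.000000; V(2,0) = max -> 0.000000
  V(2,1) = exp(-r*dt) * [p*0.000000 + (1-p)*12.907191] = 6.793052; exercise = 4.750000; V(2,1) = max -> 6.793052
  V(2,2) = exp(-r*dt) * [p*12.907191 + (1-p)*25.796358] = 19.643517; exercise = 19.863737; V(2,2) = max -> 19.863737
  V(1,0) = exp(-r*dt) * [p*0.000000 + (1-p)*6.793052] = 3.575182; exercise = 0.000000; V(1,0) = max -> 3.575182
  V(1,1) = exp(-r*dt) * [p*6.793052 + (1-p)*19.863737] = 13.647288; exercise = 12.907191; V(1,1) = max -> 13.647288
  V(0,0) = exp(-r*dt) * [p*3.575182 + (1-p)*13.647288] = 8.863044; exercise = 4.750000; V(0,0) = max -> 8.863044


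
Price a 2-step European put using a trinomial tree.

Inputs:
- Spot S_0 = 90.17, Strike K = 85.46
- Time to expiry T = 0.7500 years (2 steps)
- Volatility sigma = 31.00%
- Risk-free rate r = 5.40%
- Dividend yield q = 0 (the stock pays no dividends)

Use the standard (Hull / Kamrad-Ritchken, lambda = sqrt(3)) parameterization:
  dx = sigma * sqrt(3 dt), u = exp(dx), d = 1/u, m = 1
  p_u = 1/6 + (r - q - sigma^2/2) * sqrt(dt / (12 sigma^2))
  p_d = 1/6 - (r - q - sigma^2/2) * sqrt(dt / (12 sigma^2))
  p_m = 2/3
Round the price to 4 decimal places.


dt = T/N = 0.375000; dx = sigma*sqrt(3*dt) = 0.328805
u = exp(dx) = 1.389306; d = 1/u = 0.719784
p_u = 0.170060, p_m = 0.666667, p_d = 0.163274
Discount per step: exp(-r*dt) = 0.979954
Stock lattice S(k, j) with j the centered position index:
  k=0: S(0,+0) = 90.1700
  k=1: S(1,-1) = 64.9029; S(1,+0) = 90.1700; S(1,+1) = 125.2738
  k=2: S(2,-2) = 46.7160; S(2,-1) = 64.9029; S(2,+0) = 90.1700; S(2,+1) = 125.2738; S(2,+2) = 174.0436
Terminal payoffs V(N, j) = max(K - S_T, 0):
  V(2,-2) = 38.743965; V(2,-1) = 20.557112; V(2,+0) = 0.000000; V(2,+1) = 0.000000; V(2,+2) = 0.000000
Backward induction: V(k, j) = exp(-r*dt) * [p_u * V(k+1, j+1) + p_m * V(k+1, j) + p_d * V(k+1, j-1)]
  V(1,-1) = exp(-r*dt) * [p_u*0.000000 + p_m*20.557112 + p_d*38.743965] = 19.629071
  V(1,+0) = exp(-r*dt) * [p_u*0.000000 + p_m*0.000000 + p_d*20.557112] = 3.289151
  V(1,+1) = exp(-r*dt) * [p_u*0.000000 + p_m*0.000000 + p_d*0.000000] = 0.000000
  V(0,+0) = exp(-r*dt) * [p_u*0.000000 + p_m*3.289151 + p_d*19.629071] = 5.289475

Answer: Price = V(0,0) = 5.2895


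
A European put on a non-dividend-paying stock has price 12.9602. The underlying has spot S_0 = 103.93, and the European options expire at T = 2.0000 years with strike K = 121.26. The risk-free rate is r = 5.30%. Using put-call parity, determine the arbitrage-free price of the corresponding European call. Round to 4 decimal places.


Put-call parity: C - P = S_0 * exp(-qT) - K * exp(-rT).
S_0 * exp(-qT) = 103.9300 * 1.00000000 = 103.93000000
K * exp(-rT) = 121.2600 * 0.89942465 = 109.06423283
C = P + S*exp(-qT) - K*exp(-rT)
C = 12.9602 + 103.93000000 - 109.06423283 = 7.8260

Answer: Call price = 7.8260


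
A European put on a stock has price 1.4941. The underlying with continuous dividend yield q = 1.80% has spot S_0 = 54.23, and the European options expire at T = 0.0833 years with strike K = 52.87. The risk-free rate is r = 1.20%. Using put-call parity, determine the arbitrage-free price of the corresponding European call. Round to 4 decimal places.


Answer: Call price = 2.8257

Derivation:
Put-call parity: C - P = S_0 * exp(-qT) - K * exp(-rT).
S_0 * exp(-qT) = 54.2300 * 0.99850172 = 54.14874847
K * exp(-rT) = 52.8700 * 0.99900090 = 52.81717755
C = P + S*exp(-qT) - K*exp(-rT)
C = 1.4941 + 54.14874847 - 52.81717755 = 2.8257


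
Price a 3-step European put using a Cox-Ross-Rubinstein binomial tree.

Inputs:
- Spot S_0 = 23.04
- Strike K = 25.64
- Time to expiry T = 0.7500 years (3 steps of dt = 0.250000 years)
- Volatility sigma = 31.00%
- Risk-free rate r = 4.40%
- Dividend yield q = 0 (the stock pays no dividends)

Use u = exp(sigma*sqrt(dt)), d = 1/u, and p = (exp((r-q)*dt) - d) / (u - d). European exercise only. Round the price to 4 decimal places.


Answer: Price = V(0,0) = 3.5332

Derivation:
dt = T/N = 0.250000
u = exp(sigma*sqrt(dt)) = 1.167658; d = 1/u = 0.856415
p = (exp((r-q)*dt) - d) / (u - d) = 0.496865
Discount per step: exp(-r*dt) = 0.989060
Stock lattice S(k, i) with i counting down-moves:
  k=0: S(0,0) = 23.0400
  k=1: S(1,0) = 26.9028; S(1,1) = 19.7318
  k=2: S(2,0) = 31.4133; S(2,1) = 23.0400; S(2,2) = 16.8986
  k=3: S(3,0) = 36.6800; S(3,1) = 26.9028; S(3,2) = 19.7318; S(3,3) = 14.4722
Terminal payoffs V(N, i) = max(K - S_T, 0):
  V(3,0) = 0.000000; V(3,1) = 0.000000; V(3,2) = 5.908194; V(3,3) = 11.167767
Backward induction: V(k, i) = exp(-r*dt) * [p * V(k+1, i) + (1-p) * V(k+1, i+1)].
  V(2,0) = exp(-r*dt) * [p*0.000000 + (1-p)*0.000000] = 0.000000
  V(2,1) = exp(-r*dt) * [p*0.000000 + (1-p)*5.908194] = 2.940102
  V(2,2) = exp(-r*dt) * [p*5.908194 + (1-p)*11.167767] = 8.460888
  V(1,0) = exp(-r*dt) * [p*0.000000 + (1-p)*2.940102] = 1.463086
  V(1,1) = exp(-r*dt) * [p*2.940102 + (1-p)*8.460888] = 5.655253
  V(0,0) = exp(-r*dt) * [p*1.463086 + (1-p)*5.655253] = 3.533233


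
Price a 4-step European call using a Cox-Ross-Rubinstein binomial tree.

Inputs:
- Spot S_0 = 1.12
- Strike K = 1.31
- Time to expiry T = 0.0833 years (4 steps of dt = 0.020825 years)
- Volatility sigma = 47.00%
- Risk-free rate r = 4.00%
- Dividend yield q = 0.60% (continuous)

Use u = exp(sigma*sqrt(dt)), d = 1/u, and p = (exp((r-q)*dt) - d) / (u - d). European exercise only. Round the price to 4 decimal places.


Answer: Price = V(0,0) = 0.0090

Derivation:
dt = T/N = 0.020825
u = exp(sigma*sqrt(dt)) = 1.070178; d = 1/u = 0.934424
p = (exp((r-q)*dt) - d) / (u - d) = 0.488268
Discount per step: exp(-r*dt) = 0.999167
Stock lattice S(k, i) with i counting down-moves:
  k=0: S(0,0) = 1.1200
  k=1: S(1,0) = 1.1986; S(1,1) = 1.0466
  k=2: S(2,0) = 1.2827; S(2,1) = 1.1200; S(2,2) = 0.9779
  k=3: S(3,0) = 1.3727; S(3,1) = 1.1986; S(3,2) = 1.0466; S(3,3) = 0.9138
  k=4: S(4,0) = 1.4691; S(4,1) = 1.2827; S(4,2) = 1.1200; S(4,3) = 0.9779; S(4,4) = 0.8539
Terminal payoffs V(N, i) = max(S_T - K, 0):
  V(4,0) = 0.159069; V(4,1) = 0.000000; V(4,2) = 0.000000; V(4,3) = 0.000000; V(4,4) = 0.000000
Backward induction: V(k, i) = exp(-r*dt) * [p * V(k+1, i) + (1-p) * V(k+1, i+1)].
  V(3,0) = exp(-r*dt) * [p*0.159069 + (1-p)*0.000000] = 0.077604
  V(3,1) = exp(-r*dt) * [p*0.000000 + (1-p)*0.000000] = 0.000000
  V(3,2) = exp(-r*dt) * [p*0.000000 + (1-p)*0.000000] = 0.000000
  V(3,3) = exp(-r*dt) * [p*0.000000 + (1-p)*0.000000] = 0.000000
  V(2,0) = exp(-r*dt) * [p*0.077604 + (1-p)*0.000000] = 0.037860
  V(2,1) = exp(-r*dt) * [p*0.000000 + (1-p)*0.000000] = 0.000000
  V(2,2) = exp(-r*dt) * [p*0.000000 + (1-p)*0.000000] = 0.000000
  V(1,0) = exp(-r*dt) * [p*0.037860 + (1-p)*0.000000] = 0.018470
  V(1,1) = exp(-r*dt) * [p*0.000000 + (1-p)*0.000000] = 0.000000
  V(0,0) = exp(-r*dt) * [p*0.018470 + (1-p)*0.000000] = 0.009011


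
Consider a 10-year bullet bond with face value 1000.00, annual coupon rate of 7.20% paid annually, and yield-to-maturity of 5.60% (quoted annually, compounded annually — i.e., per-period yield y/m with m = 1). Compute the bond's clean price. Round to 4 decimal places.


Answer: Price = 1120.0256

Derivation:
Coupon per period c = face * coupon_rate / m = 72.000000
Periods per year m = 1; per-period yield y/m = 0.056000
Number of cashflows N = 10
Cashflows (t years, CF_t, discount factor 1/(1+y/m)^(m*t), PV):
  t = 1.0000: CF_t = 72.000000, DF = 0.946970, PV = 68.181818
  t = 2.0000: CF_t = 72.000000, DF = 0.896752, PV = 64.566116
  t = 3.0000: CF_t = 72.000000, DF = 0.849197, PV = 61.142155
  t = 4.0000: CF_t = 72.000000, DF = 0.804163, PV = 57.899768
  t = 5.0000: CF_t = 72.000000, DF = 0.761518, PV = 54.829326
  t = 6.0000: CF_t = 72.000000, DF = 0.721135, PV = 51.921710
  t = 7.0000: CF_t = 72.000000, DF = 0.682893, PV = 49.168286
  t = 8.0000: CF_t = 72.000000, DF = 0.646679, PV = 46.560877
  t = 9.0000: CF_t = 72.000000, DF = 0.612385, PV = 44.091739
  t = 10.0000: CF_t = 1072.000000, DF = 0.579910, PV = 621.663835
Price P = sum_t PV_t = 1120.025630


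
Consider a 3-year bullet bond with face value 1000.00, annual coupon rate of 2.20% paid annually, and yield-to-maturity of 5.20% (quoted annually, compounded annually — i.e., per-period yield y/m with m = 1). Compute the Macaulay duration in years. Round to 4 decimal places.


Coupon per period c = face * coupon_rate / m = 22.000000
Periods per year m = 1; per-period yield y/m = 0.052000
Number of cashflows N = 3
Cashflows (t years, CF_t, discount factor 1/(1+y/m)^(m*t), PV):
  t = 1.0000: CF_t = 22.000000, DF = 0.950570, PV = 20.912548
  t = 2.0000: CF_t = 22.000000, DF = 0.903584, PV = 19.878847
  t = 3.0000: CF_t = 1022.000000, DF = 0.858920, PV = 877.816372
Price P = sum_t PV_t = 918.607767
Macaulay numerator sum_t t * PV_t:
  t * PV_t at t = 1.0000: 20.912548
  t * PV_t at t = 2.0000: 39.757695
  t * PV_t at t = 3.0000: 2633.449115
Macaulay duration D = (sum_t t * PV_t) / P = 2694.119357 / 918.607767 = 2.932829

Answer: Macaulay duration = 2.9328 years


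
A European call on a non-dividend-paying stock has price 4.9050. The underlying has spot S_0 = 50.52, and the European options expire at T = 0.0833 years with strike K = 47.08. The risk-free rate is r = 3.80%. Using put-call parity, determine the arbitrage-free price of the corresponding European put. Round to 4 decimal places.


Put-call parity: C - P = S_0 * exp(-qT) - K * exp(-rT).
S_0 * exp(-qT) = 50.5200 * 1.00000000 = 50.52000000
K * exp(-rT) = 47.0800 * 0.99683960 = 46.93120858
P = C - S*exp(-qT) + K*exp(-rT)
P = 4.9050 - 50.52000000 + 46.93120858 = 1.3162

Answer: Put price = 1.3162


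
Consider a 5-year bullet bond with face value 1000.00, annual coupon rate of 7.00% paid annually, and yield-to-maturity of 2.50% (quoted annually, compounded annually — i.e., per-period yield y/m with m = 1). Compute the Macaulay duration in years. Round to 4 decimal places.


Coupon per period c = face * coupon_rate / m = 70.000000
Periods per year m = 1; per-period yield y/m = 0.025000
Number of cashflows N = 5
Cashflows (t years, CF_t, discount factor 1/(1+y/m)^(m*t), PV):
  t = 1.0000: CF_t = 70.000000, DF = 0.975610, PV = 68.292683
  t = 2.0000: CF_t = 70.000000, DF = 0.951814, PV = 66.627008
  t = 3.0000: CF_t = 70.000000, DF = 0.928599, PV = 65.001959
  t = 4.0000: CF_t = 70.000000, DF = 0.905951, PV = 63.416545
  t = 5.0000: CF_t = 1070.000000, DF = 0.883854, PV = 945.724088
Price P = sum_t PV_t = 1209.062282
Macaulay numerator sum_t t * PV_t:
  t * PV_t at t = 1.0000: 68.292683
  t * PV_t at t = 2.0000: 133.254015
  t * PV_t at t = 3.0000: 195.005876
  t * PV_t at t = 4.0000: 253.666181
  t * PV_t at t = 5.0000: 4728.620439
Macaulay duration D = (sum_t t * PV_t) / P = 5378.839194 / 1209.062282 = 4.448769

Answer: Macaulay duration = 4.4488 years


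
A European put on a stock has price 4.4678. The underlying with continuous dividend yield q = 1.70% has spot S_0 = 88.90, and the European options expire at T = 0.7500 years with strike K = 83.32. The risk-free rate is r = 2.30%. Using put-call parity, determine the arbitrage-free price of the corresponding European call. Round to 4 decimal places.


Put-call parity: C - P = S_0 * exp(-qT) - K * exp(-rT).
S_0 * exp(-qT) = 88.9000 * 0.98733094 = 87.77372029
K * exp(-rT) = 83.3200 * 0.98289793 = 81.89505548
C = P + S*exp(-qT) - K*exp(-rT)
C = 4.4678 + 87.77372029 - 81.89505548 = 10.3465

Answer: Call price = 10.3465


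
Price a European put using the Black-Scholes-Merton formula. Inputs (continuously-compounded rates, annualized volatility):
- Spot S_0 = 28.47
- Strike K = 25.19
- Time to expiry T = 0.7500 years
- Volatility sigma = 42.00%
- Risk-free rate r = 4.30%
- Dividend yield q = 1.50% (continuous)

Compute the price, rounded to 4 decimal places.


Answer: Price = 2.1978

Derivation:
d1 = (ln(S/K) + (r - q + 0.5*sigma^2) * T) / (sigma * sqrt(T)) = 0.57612357
d2 = d1 - sigma * sqrt(T) = 0.21239290
exp(-rT) = 0.96826449; exp(-qT) = 0.98881304
P = K * exp(-rT) * N(-d2) - S_0 * exp(-qT) * N(-d1)
N(-d1) = 0.28226583; N(-d2) = 0.41590026
P = 25.1900 * 0.96826449 * 0.41590026 - 28.4700 * 0.98881304 * 0.28226583 = 2.1978


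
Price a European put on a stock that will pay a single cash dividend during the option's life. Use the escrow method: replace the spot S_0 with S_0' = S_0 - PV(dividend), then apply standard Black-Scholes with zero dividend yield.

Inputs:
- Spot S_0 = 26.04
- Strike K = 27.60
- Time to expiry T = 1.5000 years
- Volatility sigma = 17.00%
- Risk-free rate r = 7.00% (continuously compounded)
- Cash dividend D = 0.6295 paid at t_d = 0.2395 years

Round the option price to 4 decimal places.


PV(D) = D * exp(-r * t_d) = 0.6295 * 0.98337475 = 0.61903441
S_0' = S_0 - PV(D) = 26.0400 - 0.61903441 = 25.42096559
d1 = (ln(S_0'/K) + (r + sigma^2/2)*T) / (sigma*sqrt(T)) = 0.21341049
d2 = d1 - sigma*sqrt(T) = 0.00520386
exp(-rT) = 0.90032452
N(-d1) = 0.41550340; N(-d2) = 0.49792397
P = K * exp(-rT) * N(-d2) - S_0' * N(-d1) = 27.6000 * 0.90032452 * 0.49792397 - 25.42096559 * 0.41550340 = 1.8104

Answer: Price = 1.8104


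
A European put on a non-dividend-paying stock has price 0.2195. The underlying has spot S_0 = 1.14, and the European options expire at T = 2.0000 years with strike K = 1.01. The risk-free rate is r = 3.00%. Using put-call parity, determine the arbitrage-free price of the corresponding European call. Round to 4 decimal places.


Put-call parity: C - P = S_0 * exp(-qT) - K * exp(-rT).
S_0 * exp(-qT) = 1.1400 * 1.00000000 = 1.14000000
K * exp(-rT) = 1.0100 * 0.94176453 = 0.95118218
C = P + S*exp(-qT) - K*exp(-rT)
C = 0.2195 + 1.14000000 - 0.95118218 = 0.4083

Answer: Call price = 0.4083


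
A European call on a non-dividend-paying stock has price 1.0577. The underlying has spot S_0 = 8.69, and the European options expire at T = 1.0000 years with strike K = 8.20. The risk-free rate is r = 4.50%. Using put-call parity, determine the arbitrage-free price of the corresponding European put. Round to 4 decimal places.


Answer: Put price = 0.2069

Derivation:
Put-call parity: C - P = S_0 * exp(-qT) - K * exp(-rT).
S_0 * exp(-qT) = 8.6900 * 1.00000000 = 8.69000000
K * exp(-rT) = 8.2000 * 0.95599748 = 7.83917935
P = C - S*exp(-qT) + K*exp(-rT)
P = 1.0577 - 8.69000000 + 7.83917935 = 0.2069


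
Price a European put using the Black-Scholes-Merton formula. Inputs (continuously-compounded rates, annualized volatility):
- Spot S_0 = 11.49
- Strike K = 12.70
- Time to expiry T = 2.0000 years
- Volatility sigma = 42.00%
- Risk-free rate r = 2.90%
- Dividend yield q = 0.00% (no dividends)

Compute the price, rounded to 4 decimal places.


Answer: Price = 2.9948

Derivation:
d1 = (ln(S/K) + (r - q + 0.5*sigma^2) * T) / (sigma * sqrt(T)) = 0.22606389
d2 = d1 - sigma * sqrt(T) = -0.36790581
exp(-rT) = 0.94364995; exp(-qT) = 1.00000000
P = K * exp(-rT) * N(-d2) - S_0 * exp(-qT) * N(-d1)
N(-d1) = 0.41057587; N(-d2) = 0.64352827
P = 12.7000 * 0.94364995 * 0.64352827 - 11.4900 * 1.00000000 * 0.41057587 = 2.9948


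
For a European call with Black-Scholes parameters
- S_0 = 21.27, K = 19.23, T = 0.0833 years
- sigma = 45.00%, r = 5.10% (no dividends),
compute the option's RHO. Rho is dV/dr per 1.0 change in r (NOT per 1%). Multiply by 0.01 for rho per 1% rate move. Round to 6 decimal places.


d1 = 0.8739636091; d2 = 0.7440857819
phi(d1) = 0.2723016749; exp(-qT) = 1.0000000000; exp(-rT) = 0.9957607113
N(d2) = 0.7715877098
Rho = K*T*exp(-rT)*N(d2) = 19.2300 * 0.0833 * 0.9957607113 * 0.7715877098 = 1.230735

Answer: Rho = 1.230735


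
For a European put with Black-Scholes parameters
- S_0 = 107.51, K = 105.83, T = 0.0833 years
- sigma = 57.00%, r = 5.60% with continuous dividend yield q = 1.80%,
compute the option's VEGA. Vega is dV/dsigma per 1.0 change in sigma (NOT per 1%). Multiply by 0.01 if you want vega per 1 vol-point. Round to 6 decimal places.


Answer: Vega = 12.122242

Derivation:
d1 = 0.1972338508; d2 = 0.0327219363
phi(d1) = 0.3912575934; exp(-qT) = 0.9985017235; exp(-rT) = 0.9953460633
Vega = S * exp(-qT) * phi(d1) * sqrt(T) = 107.5100 * 0.9985017235 * 0.3912575934 * 0.2886173938 = 12.122242


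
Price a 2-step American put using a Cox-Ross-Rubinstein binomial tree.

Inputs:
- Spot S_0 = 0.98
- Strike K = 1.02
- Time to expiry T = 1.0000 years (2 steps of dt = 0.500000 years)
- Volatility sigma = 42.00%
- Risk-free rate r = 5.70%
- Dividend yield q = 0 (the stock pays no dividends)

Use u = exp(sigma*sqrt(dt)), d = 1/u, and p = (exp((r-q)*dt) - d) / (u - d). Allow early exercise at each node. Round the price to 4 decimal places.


dt = T/N = 0.500000
u = exp(sigma*sqrt(dt)) = 1.345795; d = 1/u = 0.743055
p = (exp((r-q)*dt) - d) / (u - d) = 0.474259
Discount per step: exp(-r*dt) = 0.971902
Stock lattice S(k, i) with i counting down-moves:
  k=0: S(0,0) = 0.9800
  k=1: S(1,0) = 1.3189; S(1,1) = 0.7282
  k=2: S(2,0) = 1.7749; S(2,1) = 0.9800; S(2,2) = 0.5411
Terminal payoffs V(N, i) = max(K - S_T, 0):
  V(2,0) = 0.000000; V(2,1) = 0.040000; V(2,2) = 0.478911
Backward induction: V(k, i) = exp(-r*dt) * [p * V(k+1, i) + (1-p) * V(k+1, i+1)]; then take max(V_cont, immediate exercise) for American.
  V(1,0) = exp(-r*dt) * [p*0.000000 + (1-p)*0.040000] = 0.020439; exercise = 0.000000; V(1,0) = max -> 0.020439
  V(1,1) = exp(-r*dt) * [p*0.040000 + (1-p)*0.478911] = 0.263146; exercise = 0.291806; V(1,1) = max -> 0.291806
  V(0,0) = exp(-r*dt) * [p*0.020439 + (1-p)*0.291806] = 0.158525; exercise = 0.040000; V(0,0) = max -> 0.158525

Answer: Price = V(0,0) = 0.1585


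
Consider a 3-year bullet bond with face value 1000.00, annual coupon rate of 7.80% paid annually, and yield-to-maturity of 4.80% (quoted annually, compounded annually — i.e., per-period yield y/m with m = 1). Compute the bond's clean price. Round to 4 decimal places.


Coupon per period c = face * coupon_rate / m = 78.000000
Periods per year m = 1; per-period yield y/m = 0.048000
Number of cashflows N = 3
Cashflows (t years, CF_t, discount factor 1/(1+y/m)^(m*t), PV):
  t = 1.0000: CF_t = 78.000000, DF = 0.954198, PV = 74.427481
  t = 2.0000: CF_t = 78.000000, DF = 0.910495, PV = 71.018589
  t = 3.0000: CF_t = 1078.000000, DF = 0.868793, PV = 936.558507
Price P = sum_t PV_t = 1082.004576

Answer: Price = 1082.0046


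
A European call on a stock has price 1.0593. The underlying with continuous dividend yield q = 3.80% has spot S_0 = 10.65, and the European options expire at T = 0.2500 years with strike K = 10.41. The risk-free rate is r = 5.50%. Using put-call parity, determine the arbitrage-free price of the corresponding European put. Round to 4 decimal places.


Put-call parity: C - P = S_0 * exp(-qT) - K * exp(-rT).
S_0 * exp(-qT) = 10.6500 * 0.99054498 = 10.54930406
K * exp(-rT) = 10.4100 * 0.98634410 = 10.26784208
P = C - S*exp(-qT) + K*exp(-rT)
P = 1.0593 - 10.54930406 + 10.26784208 = 0.7778

Answer: Put price = 0.7778


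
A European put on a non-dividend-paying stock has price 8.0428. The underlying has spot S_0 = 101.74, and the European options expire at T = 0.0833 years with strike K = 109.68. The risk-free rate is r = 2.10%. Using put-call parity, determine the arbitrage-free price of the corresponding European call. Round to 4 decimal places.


Put-call parity: C - P = S_0 * exp(-qT) - K * exp(-rT).
S_0 * exp(-qT) = 101.7400 * 1.00000000 = 101.74000000
K * exp(-rT) = 109.6800 * 0.99825223 = 109.48830449
C = P + S*exp(-qT) - K*exp(-rT)
C = 8.0428 + 101.74000000 - 109.48830449 = 0.2945

Answer: Call price = 0.2945


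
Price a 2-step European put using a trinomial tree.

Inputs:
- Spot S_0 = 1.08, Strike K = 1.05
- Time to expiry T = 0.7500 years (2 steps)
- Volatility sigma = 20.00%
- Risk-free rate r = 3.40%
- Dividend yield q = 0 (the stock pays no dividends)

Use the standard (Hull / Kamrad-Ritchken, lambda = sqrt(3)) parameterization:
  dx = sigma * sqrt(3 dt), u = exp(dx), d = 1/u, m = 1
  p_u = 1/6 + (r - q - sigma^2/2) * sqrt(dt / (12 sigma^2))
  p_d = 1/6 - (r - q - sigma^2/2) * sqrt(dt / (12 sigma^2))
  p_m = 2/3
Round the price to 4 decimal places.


Answer: Price = V(0,0) = 0.0434

Derivation:
dt = T/N = 0.375000; dx = sigma*sqrt(3*dt) = 0.212132
u = exp(dx) = 1.236311; d = 1/u = 0.808858
p_u = 0.179041, p_m = 0.666667, p_d = 0.154292
Discount per step: exp(-r*dt) = 0.987331
Stock lattice S(k, j) with j the centered position index:
  k=0: S(0,+0) = 1.0800
  k=1: S(1,-1) = 0.8736; S(1,+0) = 1.0800; S(1,+1) = 1.3352
  k=2: S(2,-2) = 0.7066; S(2,-1) = 0.8736; S(2,+0) = 1.0800; S(2,+1) = 1.3352; S(2,+2) = 1.6507
Terminal payoffs V(N, j) = max(K - S_T, 0):
  V(2,-2) = 0.343409; V(2,-1) = 0.176433; V(2,+0) = 0.000000; V(2,+1) = 0.000000; V(2,+2) = 0.000000
Backward induction: V(k, j) = exp(-r*dt) * [p_u * V(k+1, j+1) + p_m * V(k+1, j) + p_d * V(k+1, j-1)]
  V(1,-1) = exp(-r*dt) * [p_u*0.000000 + p_m*0.176433 + p_d*0.343409] = 0.168446
  V(1,+0) = exp(-r*dt) * [p_u*0.000000 + p_m*0.000000 + p_d*0.176433] = 0.026877
  V(1,+1) = exp(-r*dt) * [p_u*0.000000 + p_m*0.000000 + p_d*0.000000] = 0.000000
  V(0,+0) = exp(-r*dt) * [p_u*0.000000 + p_m*0.026877 + p_d*0.168446] = 0.043352


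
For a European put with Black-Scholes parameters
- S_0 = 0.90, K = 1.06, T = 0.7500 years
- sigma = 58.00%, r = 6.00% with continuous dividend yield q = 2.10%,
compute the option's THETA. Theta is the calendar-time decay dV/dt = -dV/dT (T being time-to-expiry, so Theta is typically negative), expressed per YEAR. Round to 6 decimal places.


Answer: Theta = -0.085321

Derivation:
d1 = -0.0163836553; d2 = -0.5186783895
phi(d1) = 0.3988887411; exp(-qT) = 0.9843733826; exp(-rT) = 0.9559974818
Theta = -S*exp(-qT)*phi(d1)*sigma/(2*sqrt(T)) + r*K*exp(-rT)*N(-d2) - q*S*exp(-qT)*N(-d1)
N(-d1) = 0.5065358404; N(-d2) = 0.6980074829; sqrt(T) = 0.8660254038
Term 1 = -0.9000 * 0.9843733826 * 0.3988887411 * 0.5800 / (2 * 0.8660254038) = -0.1183372618
Term 2 = 0.0600 * 1.0600 * 0.9559974818 * 0.6980074829 = 0.0424398600
Term 3 = -0.0210 * 0.9000 * 0.9843733826 * 0.5065358404 = -0.0094239255
Theta = -0.1183372618 + (0.0424398600) + (-0.0094239255) = -0.085321


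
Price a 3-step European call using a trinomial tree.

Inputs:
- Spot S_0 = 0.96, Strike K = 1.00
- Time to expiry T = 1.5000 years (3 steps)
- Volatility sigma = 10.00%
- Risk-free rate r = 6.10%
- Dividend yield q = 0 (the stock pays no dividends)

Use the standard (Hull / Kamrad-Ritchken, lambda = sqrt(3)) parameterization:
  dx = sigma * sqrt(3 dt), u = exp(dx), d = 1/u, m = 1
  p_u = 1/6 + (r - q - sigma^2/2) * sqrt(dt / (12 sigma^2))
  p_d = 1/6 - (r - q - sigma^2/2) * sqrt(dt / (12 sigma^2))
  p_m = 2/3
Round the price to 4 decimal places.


dt = T/N = 0.500000; dx = sigma*sqrt(3*dt) = 0.122474
u = exp(dx) = 1.130290; d = 1/u = 0.884728
p_u = 0.280976, p_m = 0.666667, p_d = 0.052357
Discount per step: exp(-r*dt) = 0.969960
Stock lattice S(k, j) with j the centered position index:
  k=0: S(0,+0) = 0.9600
  k=1: S(1,-1) = 0.8493; S(1,+0) = 0.9600; S(1,+1) = 1.0851
  k=2: S(2,-2) = 0.7514; S(2,-1) = 0.8493; S(2,+0) = 0.9600; S(2,+1) = 1.0851; S(2,+2) = 1.2265
  k=3: S(3,-3) = 0.6648; S(3,-2) = 0.7514; S(3,-1) = 0.8493; S(3,+0) = 0.9600; S(3,+1) = 1.0851; S(3,+2) = 1.2265; S(3,+3) = 1.3862
Terminal payoffs V(N, j) = max(S_T - K, 0):
  V(3,-3) = 0.000000; V(3,-2) = 0.000000; V(3,-1) = 0.000000; V(3,+0) = 0.000000; V(3,+1) = 0.085079; V(3,+2) = 0.226454; V(3,+3) = 0.386249
Backward induction: V(k, j) = exp(-r*dt) * [p_u * V(k+1, j+1) + p_m * V(k+1, j) + p_d * V(k+1, j-1)]
  V(2,-2) = exp(-r*dt) * [p_u*0.000000 + p_m*0.000000 + p_d*0.000000] = 0.000000
  V(2,-1) = exp(-r*dt) * [p_u*0.000000 + p_m*0.000000 + p_d*0.000000] = 0.000000
  V(2,+0) = exp(-r*dt) * [p_u*0.085079 + p_m*0.000000 + p_d*0.000000] = 0.023187
  V(2,+1) = exp(-r*dt) * [p_u*0.226454 + p_m*0.085079 + p_d*0.000000] = 0.116732
  V(2,+2) = exp(-r*dt) * [p_u*0.386249 + p_m*0.226454 + p_d*0.085079] = 0.256022
  V(1,-1) = exp(-r*dt) * [p_u*0.023187 + p_m*0.000000 + p_d*0.000000] = 0.006319
  V(1,+0) = exp(-r*dt) * [p_u*0.116732 + p_m*0.023187 + p_d*0.000000] = 0.046807
  V(1,+1) = exp(-r*dt) * [p_u*0.256022 + p_m*0.116732 + p_d*0.023187] = 0.146436
  V(0,+0) = exp(-r*dt) * [p_u*0.146436 + p_m*0.046807 + p_d*0.006319] = 0.070498

Answer: Price = V(0,0) = 0.0705


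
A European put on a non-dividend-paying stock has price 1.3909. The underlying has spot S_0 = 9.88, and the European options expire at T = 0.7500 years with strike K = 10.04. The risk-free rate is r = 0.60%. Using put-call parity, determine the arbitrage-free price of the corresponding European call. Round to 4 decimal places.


Put-call parity: C - P = S_0 * exp(-qT) - K * exp(-rT).
S_0 * exp(-qT) = 9.8800 * 1.00000000 = 9.88000000
K * exp(-rT) = 10.0400 * 0.99551011 = 9.99492150
C = P + S*exp(-qT) - K*exp(-rT)
C = 1.3909 + 9.88000000 - 9.99492150 = 1.2760

Answer: Call price = 1.2760


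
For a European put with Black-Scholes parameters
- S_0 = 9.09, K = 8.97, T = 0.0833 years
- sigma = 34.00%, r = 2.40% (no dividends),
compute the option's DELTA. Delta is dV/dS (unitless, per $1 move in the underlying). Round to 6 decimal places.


d1 = 0.2048628326; d2 = 0.1067329187
phi(d1) = 0.3906579448; exp(-qT) = 1.0000000000; exp(-rT) = 0.9980027971
N(-d1) = 0.4188396473
Delta = -exp(-qT) * N(-d1) = -1.0000000000 * 0.4188396473 = -0.418840

Answer: Delta = -0.418840


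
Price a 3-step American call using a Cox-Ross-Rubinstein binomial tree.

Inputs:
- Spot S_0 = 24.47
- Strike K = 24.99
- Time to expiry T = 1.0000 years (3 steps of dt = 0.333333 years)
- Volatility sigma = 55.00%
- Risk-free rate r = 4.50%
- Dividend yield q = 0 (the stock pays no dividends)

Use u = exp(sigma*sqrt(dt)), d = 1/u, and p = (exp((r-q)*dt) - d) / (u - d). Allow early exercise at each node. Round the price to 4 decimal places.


Answer: Price = V(0,0) = 5.9485

Derivation:
dt = T/N = 0.333333
u = exp(sigma*sqrt(dt)) = 1.373748; d = 1/u = 0.727936
p = (exp((r-q)*dt) - d) / (u - d) = 0.444676
Discount per step: exp(-r*dt) = 0.985112
Stock lattice S(k, i) with i counting down-moves:
  k=0: S(0,0) = 24.4700
  k=1: S(1,0) = 33.6156; S(1,1) = 17.8126
  k=2: S(2,0) = 46.1794; S(2,1) = 24.4700; S(2,2) = 12.9664
  k=3: S(3,0) = 63.4388; S(3,1) = 33.6156; S(3,2) = 17.8126; S(3,3) = 9.4387
Terminal payoffs V(N, i) = max(S_T - K, 0):
  V(3,0) = 38.448810; V(3,1) = 8.625609; V(3,2) = 0.000000; V(3,3) = 0.000000
Backward induction: V(k, i) = exp(-r*dt) * [p * V(k+1, i) + (1-p) * V(k+1, i+1)]; then take max(V_cont, immediate exercise) for American.
  V(2,0) = exp(-r*dt) * [p*38.448810 + (1-p)*8.625609] = 21.561423; exercise = 21.189371; V(2,0) = max -> 21.561423
  V(2,1) = exp(-r*dt) * [p*8.625609 + (1-p)*0.000000] = 3.778500; exercise = 0.000000; V(2,1) = max -> 3.778500
  V(2,2) = exp(-r*dt) * [p*0.000000 + (1-p)*0.000000] = 0.000000; exercise = 0.000000; V(2,2) = max -> 0.000000
  V(1,0) = exp(-r*dt) * [p*21.561423 + (1-p)*3.778500] = 11.512162; exercise = 8.625609; V(1,0) = max -> 11.512162
  V(1,1) = exp(-r*dt) * [p*3.778500 + (1-p)*0.000000] = 1.655195; exercise = 0.000000; V(1,1) = max -> 1.655195
  V(0,0) = exp(-r*dt) * [p*11.512162 + (1-p)*1.655195] = 5.948456; exercise = 0.000000; V(0,0) = max -> 5.948456


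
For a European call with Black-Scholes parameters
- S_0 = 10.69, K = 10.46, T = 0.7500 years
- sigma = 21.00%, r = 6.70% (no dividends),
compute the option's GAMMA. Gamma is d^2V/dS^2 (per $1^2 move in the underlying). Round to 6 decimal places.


Answer: Gamma = 0.182271

Derivation:
d1 = 0.4868314597; d2 = 0.3049661249
phi(d1) = 0.3543603420; exp(-qT) = 1.0000000000; exp(-rT) = 0.9509916469
Gamma = exp(-qT) * phi(d1) / (S * sigma * sqrt(T)) = 1.0000000000 * 0.3543603420 / (10.6900 * 0.2100 * 0.8660254038) = 0.182271


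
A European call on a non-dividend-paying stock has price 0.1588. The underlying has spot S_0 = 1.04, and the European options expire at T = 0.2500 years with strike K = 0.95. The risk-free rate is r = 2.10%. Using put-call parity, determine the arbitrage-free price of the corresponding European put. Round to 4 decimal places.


Answer: Put price = 0.0638

Derivation:
Put-call parity: C - P = S_0 * exp(-qT) - K * exp(-rT).
S_0 * exp(-qT) = 1.0400 * 1.00000000 = 1.04000000
K * exp(-rT) = 0.9500 * 0.99476376 = 0.94502557
P = C - S*exp(-qT) + K*exp(-rT)
P = 0.1588 - 1.04000000 + 0.94502557 = 0.0638


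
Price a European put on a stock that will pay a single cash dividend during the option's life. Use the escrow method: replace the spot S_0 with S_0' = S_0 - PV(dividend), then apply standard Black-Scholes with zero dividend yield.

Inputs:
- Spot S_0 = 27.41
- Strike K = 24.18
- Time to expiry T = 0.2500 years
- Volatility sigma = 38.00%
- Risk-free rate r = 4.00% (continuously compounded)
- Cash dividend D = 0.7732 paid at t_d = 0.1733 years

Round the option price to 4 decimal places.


PV(D) = D * exp(-r * t_d) = 0.7732 * 0.99309197 = 0.76785871
S_0' = S_0 - PV(D) = 27.4100 - 0.76785871 = 26.64214129
d1 = (ln(S_0'/K) + (r + sigma^2/2)*T) / (sigma*sqrt(T)) = 0.65799145
d2 = d1 - sigma*sqrt(T) = 0.46799145
exp(-rT) = 0.99004983
N(-d1) = 0.25527181; N(-d2) = 0.31989535
P = K * exp(-rT) * N(-d2) - S_0' * N(-d1) = 24.1800 * 0.99004983 * 0.31989535 - 26.64214129 * 0.25527181 = 0.8571

Answer: Price = 0.8571


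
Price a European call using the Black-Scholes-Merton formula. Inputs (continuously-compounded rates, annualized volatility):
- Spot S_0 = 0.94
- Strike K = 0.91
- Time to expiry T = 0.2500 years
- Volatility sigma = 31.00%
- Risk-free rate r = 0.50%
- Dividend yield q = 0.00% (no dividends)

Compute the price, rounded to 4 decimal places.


Answer: Price = 0.0740

Derivation:
d1 = (ln(S/K) + (r - q + 0.5*sigma^2) * T) / (sigma * sqrt(T)) = 0.29482436
d2 = d1 - sigma * sqrt(T) = 0.13982436
exp(-rT) = 0.99875078; exp(-qT) = 1.00000000
C = S_0 * exp(-qT) * N(d1) - K * exp(-rT) * N(d2)
N(d1) = 0.61593597; N(d2) = 0.55560062
C = 0.9400 * 1.00000000 * 0.61593597 - 0.9100 * 0.99875078 * 0.55560062 = 0.0740


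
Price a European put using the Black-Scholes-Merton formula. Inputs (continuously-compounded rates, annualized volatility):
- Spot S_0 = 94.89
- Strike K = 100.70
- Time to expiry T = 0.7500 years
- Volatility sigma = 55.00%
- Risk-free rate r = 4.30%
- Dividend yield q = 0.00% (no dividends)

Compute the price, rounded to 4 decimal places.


d1 = (ln(S/K) + (r - q + 0.5*sigma^2) * T) / (sigma * sqrt(T)) = 0.18109909
d2 = d1 - sigma * sqrt(T) = -0.29521488
exp(-rT) = 0.96826449; exp(-qT) = 1.00000000
P = K * exp(-rT) * N(-d2) - S_0 * exp(-qT) * N(-d1)
N(-d1) = 0.42814490; N(-d2) = 0.61608513
P = 100.7000 * 0.96826449 * 0.61608513 - 94.8900 * 1.00000000 * 0.42814490 = 19.4442

Answer: Price = 19.4442


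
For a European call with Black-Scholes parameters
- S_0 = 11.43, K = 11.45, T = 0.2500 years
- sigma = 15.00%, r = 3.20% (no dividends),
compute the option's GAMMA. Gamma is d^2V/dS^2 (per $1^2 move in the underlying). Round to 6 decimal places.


Answer: Gamma = 0.461988

Derivation:
d1 = 0.1208566374; d2 = 0.0458566374
phi(d1) = 0.3960393529; exp(-qT) = 1.0000000000; exp(-rT) = 0.9920319148
Gamma = exp(-qT) * phi(d1) / (S * sigma * sqrt(T)) = 1.0000000000 * 0.3960393529 / (11.4300 * 0.1500 * 0.5000000000) = 0.461988


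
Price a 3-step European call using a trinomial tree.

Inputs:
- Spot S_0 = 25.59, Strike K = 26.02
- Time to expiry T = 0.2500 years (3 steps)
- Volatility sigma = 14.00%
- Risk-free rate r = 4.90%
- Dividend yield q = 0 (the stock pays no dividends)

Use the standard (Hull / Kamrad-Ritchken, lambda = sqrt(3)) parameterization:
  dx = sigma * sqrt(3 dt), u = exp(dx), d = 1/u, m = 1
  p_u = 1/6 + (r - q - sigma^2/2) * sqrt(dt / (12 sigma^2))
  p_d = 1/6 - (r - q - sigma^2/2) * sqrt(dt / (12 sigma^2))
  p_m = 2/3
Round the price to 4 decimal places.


dt = T/N = 0.083333; dx = sigma*sqrt(3*dt) = 0.070000
u = exp(dx) = 1.072508; d = 1/u = 0.932394
p_u = 0.190000, p_m = 0.666667, p_d = 0.143333
Discount per step: exp(-r*dt) = 0.995925
Stock lattice S(k, j) with j the centered position index:
  k=0: S(0,+0) = 25.5900
  k=1: S(1,-1) = 23.8600; S(1,+0) = 25.5900; S(1,+1) = 27.4455
  k=2: S(2,-2) = 22.2469; S(2,-1) = 23.8600; S(2,+0) = 25.5900; S(2,+1) = 27.4455; S(2,+2) = 29.4355
  k=3: S(3,-3) = 20.7429; S(3,-2) = 22.2469; S(3,-1) = 23.8600; S(3,+0) = 25.5900; S(3,+1) = 27.4455; S(3,+2) = 29.4355; S(3,+3) = 31.5698
Terminal payoffs V(N, j) = max(S_T - K, 0):
  V(3,-3) = 0.000000; V(3,-2) = 0.000000; V(3,-1) = 0.000000; V(3,+0) = 0.000000; V(3,+1) = 1.425484; V(3,+2) = 3.415507; V(3,+3) = 5.549822
Backward induction: V(k, j) = exp(-r*dt) * [p_u * V(k+1, j+1) + p_m * V(k+1, j) + p_d * V(k+1, j-1)]
  V(2,-2) = exp(-r*dt) * [p_u*0.000000 + p_m*0.000000 + p_d*0.000000] = 0.000000
  V(2,-1) = exp(-r*dt) * [p_u*0.000000 + p_m*0.000000 + p_d*0.000000] = 0.000000
  V(2,+0) = exp(-r*dt) * [p_u*1.425484 + p_m*0.000000 + p_d*0.000000] = 0.269738
  V(2,+1) = exp(-r*dt) * [p_u*3.415507 + p_m*1.425484 + p_d*0.000000] = 1.592752
  V(2,+2) = exp(-r*dt) * [p_u*5.549822 + p_m*3.415507 + p_d*1.425484] = 3.521381
  V(1,-1) = exp(-r*dt) * [p_u*0.269738 + p_m*0.000000 + p_d*0.000000] = 0.051041
  V(1,+0) = exp(-r*dt) * [p_u*1.592752 + p_m*0.269738 + p_d*0.000000] = 0.480482
  V(1,+1) = exp(-r*dt) * [p_u*3.521381 + p_m*1.592752 + p_d*0.269738] = 1.762349
  V(0,+0) = exp(-r*dt) * [p_u*1.762349 + p_m*0.480482 + p_d*0.051041] = 0.659784

Answer: Price = V(0,0) = 0.6598


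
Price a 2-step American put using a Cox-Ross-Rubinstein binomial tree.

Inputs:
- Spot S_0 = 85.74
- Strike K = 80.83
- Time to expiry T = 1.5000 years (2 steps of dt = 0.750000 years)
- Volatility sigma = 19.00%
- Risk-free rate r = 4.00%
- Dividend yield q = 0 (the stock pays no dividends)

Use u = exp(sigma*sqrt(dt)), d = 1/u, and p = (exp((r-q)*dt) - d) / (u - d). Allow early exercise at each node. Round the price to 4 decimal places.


dt = T/N = 0.750000
u = exp(sigma*sqrt(dt)) = 1.178856; d = 1/u = 0.848280
p = (exp((r-q)*dt) - d) / (u - d) = 0.551082
Discount per step: exp(-r*dt) = 0.970446
Stock lattice S(k, i) with i counting down-moves:
  k=0: S(0,0) = 85.7400
  k=1: S(1,0) = 101.0751; S(1,1) = 72.7315
  k=2: S(2,0) = 119.1531; S(2,1) = 85.7400; S(2,2) = 61.6967
Terminal payoffs V(N, i) = max(K - S_T, 0):
  V(2,0) = 0.000000; V(2,1) = 0.000000; V(2,2) = 19.133339
Backward induction: V(k, i) = exp(-r*dt) * [p * V(k+1, i) + (1-p) * V(k+1, i+1)]; then take max(V_cont, immediate exercise) for American.
  V(1,0) = exp(-r*dt) * [p*0.000000 + (1-p)*0.000000] = 0.000000; exercise = 0.000000; V(1,0) = max -> 0.000000
  V(1,1) = exp(-r*dt) * [p*0.000000 + (1-p)*19.133339] = 8.335451; exercise = 8.098496; V(1,1) = max -> 8.335451
  V(0,0) = exp(-r*dt) * [p*0.000000 + (1-p)*8.335451] = 3.631345; exercise = 0.000000; V(0,0) = max -> 3.631345

Answer: Price = V(0,0) = 3.6313


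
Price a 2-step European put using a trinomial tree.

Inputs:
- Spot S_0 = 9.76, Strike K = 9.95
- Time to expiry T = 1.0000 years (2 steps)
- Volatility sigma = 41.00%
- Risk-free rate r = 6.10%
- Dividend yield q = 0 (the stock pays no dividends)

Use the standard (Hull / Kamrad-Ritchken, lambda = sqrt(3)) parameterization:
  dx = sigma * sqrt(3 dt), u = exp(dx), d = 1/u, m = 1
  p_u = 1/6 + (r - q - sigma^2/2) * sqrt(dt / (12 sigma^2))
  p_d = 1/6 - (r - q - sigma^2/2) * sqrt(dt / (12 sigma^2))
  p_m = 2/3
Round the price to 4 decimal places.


dt = T/N = 0.500000; dx = sigma*sqrt(3*dt) = 0.502145
u = exp(dx) = 1.652262; d = 1/u = 0.605231
p_u = 0.155191, p_m = 0.666667, p_d = 0.178142
Discount per step: exp(-r*dt) = 0.969960
Stock lattice S(k, j) with j the centered position index:
  k=0: S(0,+0) = 9.7600
  k=1: S(1,-1) = 5.9071; S(1,+0) = 9.7600; S(1,+1) = 16.1261
  k=2: S(2,-2) = 3.5751; S(2,-1) = 5.9071; S(2,+0) = 9.7600; S(2,+1) = 16.1261; S(2,+2) = 26.6445
Terminal payoffs V(N, j) = max(K - S_T, 0):
  V(2,-2) = 6.374870; V(2,-1) = 4.042947; V(2,+0) = 0.190000; V(2,+1) = 0.000000; V(2,+2) = 0.000000
Backward induction: V(k, j) = exp(-r*dt) * [p_u * V(k+1, j+1) + p_m * V(k+1, j) + p_d * V(k+1, j-1)]
  V(1,-1) = exp(-r*dt) * [p_u*0.190000 + p_m*4.042947 + p_d*6.374870] = 3.744454
  V(1,+0) = exp(-r*dt) * [p_u*0.000000 + p_m*0.190000 + p_d*4.042947] = 0.821447
  V(1,+1) = exp(-r*dt) * [p_u*0.000000 + p_m*0.000000 + p_d*0.190000] = 0.032830
  V(0,+0) = exp(-r*dt) * [p_u*0.032830 + p_m*0.821447 + p_d*3.744454] = 1.183131

Answer: Price = V(0,0) = 1.1831


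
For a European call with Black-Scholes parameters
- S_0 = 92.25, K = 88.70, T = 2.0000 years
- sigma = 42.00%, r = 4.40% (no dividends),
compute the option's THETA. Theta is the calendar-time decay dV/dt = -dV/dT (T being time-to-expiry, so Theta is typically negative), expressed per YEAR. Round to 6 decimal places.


d1 = 0.5112085609; d2 = -0.0827611353
phi(d1) = 0.3500757814; exp(-qT) = 1.0000000000; exp(-rT) = 0.9157608767
Theta = -S*exp(-qT)*phi(d1)*sigma/(2*sqrt(T)) - r*K*exp(-rT)*N(d2) + q*S*exp(-qT)*N(d1)
N(d1) = 0.6953974876; N(d2) = 0.4670207363; sqrt(T) = 1.4142135624
Term 1 = -92.2500 * 1.0000000000 * 0.3500757814 * 0.4200 / (2 * 1.4142135624) = -4.7954872273
Term 2 = -0.0440 * 88.7000 * 0.9157608767 * 0.4670207363 = -1.6691468458
Term 3 = 0 (no dividend yield, q = 0)
Theta = -4.7954872273 + (-1.6691468458) + (0.0000000000) = -6.464634

Answer: Theta = -6.464634


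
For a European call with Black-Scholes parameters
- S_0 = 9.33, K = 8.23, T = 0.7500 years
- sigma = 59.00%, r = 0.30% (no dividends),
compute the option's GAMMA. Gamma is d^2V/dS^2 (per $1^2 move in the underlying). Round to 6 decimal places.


Answer: Gamma = 0.073651

Derivation:
d1 = 0.5053997047; d2 = -0.0055552835
phi(d1) = 0.3511109657; exp(-qT) = 1.0000000000; exp(-rT) = 0.9977525294
Gamma = exp(-qT) * phi(d1) / (S * sigma * sqrt(T)) = 1.0000000000 * 0.3511109657 / (9.3300 * 0.5900 * 0.8660254038) = 0.073651


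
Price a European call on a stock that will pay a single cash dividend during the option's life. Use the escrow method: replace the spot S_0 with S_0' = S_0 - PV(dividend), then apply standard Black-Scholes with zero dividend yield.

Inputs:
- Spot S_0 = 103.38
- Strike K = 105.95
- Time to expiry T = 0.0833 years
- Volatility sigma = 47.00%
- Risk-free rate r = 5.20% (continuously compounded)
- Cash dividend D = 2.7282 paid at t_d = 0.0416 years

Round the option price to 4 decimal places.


PV(D) = D * exp(-r * t_d) = 2.7282 * 0.99783914 = 2.72230474
S_0' = S_0 - PV(D) = 103.3800 - 2.72230474 = 100.65769526
d1 = (ln(S_0'/K) + (r + sigma^2/2)*T) / (sigma*sqrt(T)) = -0.27799149
d2 = d1 - sigma*sqrt(T) = -0.41364167
exp(-rT) = 0.99567777
N(d1) = 0.39050944; N(d2) = 0.33956828
C = S_0' * N(d1) - K * exp(-rT) * N(d2) = 100.65769526 * 0.39050944 - 105.9500 * 0.99567777 * 0.33956828 = 3.4860

Answer: Price = 3.4860


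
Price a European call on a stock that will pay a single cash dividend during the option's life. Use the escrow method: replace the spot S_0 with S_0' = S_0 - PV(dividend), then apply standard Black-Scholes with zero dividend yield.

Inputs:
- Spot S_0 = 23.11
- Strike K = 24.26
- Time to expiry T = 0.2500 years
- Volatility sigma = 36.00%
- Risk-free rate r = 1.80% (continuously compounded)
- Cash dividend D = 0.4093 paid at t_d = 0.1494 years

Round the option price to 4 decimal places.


Answer: Price = 1.0534

Derivation:
PV(D) = D * exp(-r * t_d) = 0.4093 * 0.99731441 = 0.40820079
S_0' = S_0 - PV(D) = 23.1100 - 0.40820079 = 22.70179921
d1 = (ln(S_0'/K) + (r + sigma^2/2)*T) / (sigma*sqrt(T)) = -0.25380401
d2 = d1 - sigma*sqrt(T) = -0.43380401
exp(-rT) = 0.99551011
N(d1) = 0.39982349; N(d2) = 0.33221538
C = S_0' * N(d1) - K * exp(-rT) * N(d2) = 22.70179921 * 0.39982349 - 24.2600 * 0.99551011 * 0.33221538 = 1.0534
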